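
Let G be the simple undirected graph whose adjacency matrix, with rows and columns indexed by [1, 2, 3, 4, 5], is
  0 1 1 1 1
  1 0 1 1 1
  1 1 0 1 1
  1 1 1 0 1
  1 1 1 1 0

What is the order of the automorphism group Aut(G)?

All 5 vertices are pairwise adjacent: G = K_5. Any permutation of the 5 vertices preserves K_5, so Aut(K_5) = S_5 of order 5! = 120.

120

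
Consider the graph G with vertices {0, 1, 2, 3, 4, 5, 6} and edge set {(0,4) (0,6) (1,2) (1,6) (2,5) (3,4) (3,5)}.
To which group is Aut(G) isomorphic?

the dihedral group of order 14

G is 2-regular and connected on 7 vertices, i.e. the cycle C_7. The automorphisms of the 7-cycle are exactly the symmetries of a regular 7-gon: the dihedral group D_7, |D_7| = 14.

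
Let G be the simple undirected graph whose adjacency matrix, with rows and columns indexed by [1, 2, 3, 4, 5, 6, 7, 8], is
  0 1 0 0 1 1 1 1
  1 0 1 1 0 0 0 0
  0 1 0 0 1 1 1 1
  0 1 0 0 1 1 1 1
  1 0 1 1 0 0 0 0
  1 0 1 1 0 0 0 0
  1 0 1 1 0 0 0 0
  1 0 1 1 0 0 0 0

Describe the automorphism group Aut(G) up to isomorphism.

S_3 × S_5

The vertices split by degree into {1, 3, 4} (degree 5) and {2, 5, 6, 7, 8} (degree 3); every edge runs between the two parts, so G is the complete bipartite graph K_{3,5}. Automorphisms preserve the bipartition setwise (since the parts differ in size) and act as S_3 × S_5 within it; |Aut| = 720.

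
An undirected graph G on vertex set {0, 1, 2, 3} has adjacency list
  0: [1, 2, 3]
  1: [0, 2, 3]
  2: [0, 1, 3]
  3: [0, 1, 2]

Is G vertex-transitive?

Yes

Every vertex has degree 3, so G is the complete graph K_4. Every bijection on the vertex set is an automorphism of K_4; hence Aut(K_4) ≅ S_4, order 24. This group acts transitively on the 4 vertices.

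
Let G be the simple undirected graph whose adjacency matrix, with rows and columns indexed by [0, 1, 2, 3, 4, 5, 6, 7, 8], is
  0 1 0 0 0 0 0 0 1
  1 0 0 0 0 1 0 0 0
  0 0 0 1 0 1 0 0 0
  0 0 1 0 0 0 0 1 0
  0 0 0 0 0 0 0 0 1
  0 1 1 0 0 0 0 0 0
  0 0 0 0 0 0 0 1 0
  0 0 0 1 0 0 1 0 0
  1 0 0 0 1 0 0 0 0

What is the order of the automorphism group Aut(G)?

2

The degree sequence is [2, 2, 2, 2, 1, 2, 1, 2, 2]; the two degree-1 vertices 4 and 6 are the ends of a path, so G = P_9. A path has exactly one nontrivial symmetry — reversal — giving Aut(G) of order 2.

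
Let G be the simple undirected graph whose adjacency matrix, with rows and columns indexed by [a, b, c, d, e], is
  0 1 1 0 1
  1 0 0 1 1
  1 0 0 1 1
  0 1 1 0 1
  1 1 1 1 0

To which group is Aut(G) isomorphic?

Vertex e is the unique vertex of degree 4; the remaining 4 vertices each have degree 3 and induce a cycle, so G is the wheel on 5 vertices with hub e. Every automorphism fixes the hub and acts on the rim 4-cycle, so Aut(G) ≅ Aut(C_4) = D_4 of order 8.

D_4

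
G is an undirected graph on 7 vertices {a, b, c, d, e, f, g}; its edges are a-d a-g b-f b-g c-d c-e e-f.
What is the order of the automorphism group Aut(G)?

Every vertex has degree 2 and the graph is connected, so G is the 7-cycle C_7. The automorphisms of the 7-cycle are exactly the symmetries of a regular 7-gon: the dihedral group D_7, |D_7| = 14.

14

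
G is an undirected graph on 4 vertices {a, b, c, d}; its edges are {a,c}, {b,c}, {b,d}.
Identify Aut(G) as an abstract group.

Z_2

The degree sequence is [1, 2, 2, 1]; the two degree-1 vertices a and d are the ends of a path, so G = P_4. The only nontrivial automorphism of a path is the end-to-end reflection, so Aut(G) ≅ Z_2.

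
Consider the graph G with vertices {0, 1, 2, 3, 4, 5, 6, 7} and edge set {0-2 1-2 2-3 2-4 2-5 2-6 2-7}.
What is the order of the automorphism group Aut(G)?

Vertex 2 has degree 7 and every other vertex has degree 1, so G is the star K_{1,7} with centre 2. The 7 leaves are pairwise interchangeable while the centre is fixed, giving Aut(G) = S_7.

5040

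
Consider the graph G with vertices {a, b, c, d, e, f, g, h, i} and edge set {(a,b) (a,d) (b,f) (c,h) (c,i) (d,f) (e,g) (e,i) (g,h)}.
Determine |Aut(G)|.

G has two connected components, {c, e, g, h, i} and {a, b, d, f}; each is 2-regular, so G = C_5 ⊔ C_4. The components are non-isomorphic (different sizes), so Aut(G) = Aut(C_4) × Aut(C_5) = D_4 × D_5 of order 8·10 = 80.

80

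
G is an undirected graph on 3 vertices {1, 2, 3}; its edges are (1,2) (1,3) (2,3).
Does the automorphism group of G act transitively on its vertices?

Every vertex has degree 2, so G is the complete graph K_3. Any permutation of the 3 vertices preserves K_3, so Aut(K_3) = S_3 of order 3! = 6. Under this action every vertex can be carried to every other, so G is vertex-transitive.

Yes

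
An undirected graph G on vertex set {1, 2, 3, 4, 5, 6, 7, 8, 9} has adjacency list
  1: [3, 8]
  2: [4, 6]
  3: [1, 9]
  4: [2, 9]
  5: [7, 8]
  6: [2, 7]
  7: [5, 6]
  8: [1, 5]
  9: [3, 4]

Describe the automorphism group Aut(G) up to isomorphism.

the dihedral group of order 18

Every vertex has degree 2 and the graph is connected, so G is the 9-cycle C_9. C_9 has 9 rotations and 9 reflections, so Aut(C_9) ≅ D_9 of order 18.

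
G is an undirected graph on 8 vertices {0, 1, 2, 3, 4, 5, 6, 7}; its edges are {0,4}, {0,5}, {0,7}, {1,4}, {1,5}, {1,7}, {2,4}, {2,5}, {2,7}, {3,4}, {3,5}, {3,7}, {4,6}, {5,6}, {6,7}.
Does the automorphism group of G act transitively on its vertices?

Automorphisms preserve degree, but G has vertices of degree 3 and vertices of degree 5; no automorphism maps one to the other, so G is not vertex-transitive.

No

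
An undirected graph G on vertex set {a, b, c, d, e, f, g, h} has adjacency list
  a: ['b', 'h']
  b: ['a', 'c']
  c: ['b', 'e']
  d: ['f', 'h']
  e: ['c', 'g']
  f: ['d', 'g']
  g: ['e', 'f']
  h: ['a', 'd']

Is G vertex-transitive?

Every vertex has degree 2 and the graph is connected, so G is the 8-cycle C_8. The automorphisms of the 8-cycle are exactly the symmetries of a regular 8-gon: the dihedral group D_8, |D_8| = 16. Under this action every vertex can be carried to every other, so G is vertex-transitive.

Yes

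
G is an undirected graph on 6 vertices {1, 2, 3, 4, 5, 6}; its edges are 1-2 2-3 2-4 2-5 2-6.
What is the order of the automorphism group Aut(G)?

120

Vertex 2 has degree 5 and every other vertex has degree 1, so G is the star K_{1,5} with centre 2. The 5 leaves are pairwise interchangeable while the centre is fixed, giving Aut(G) = S_5.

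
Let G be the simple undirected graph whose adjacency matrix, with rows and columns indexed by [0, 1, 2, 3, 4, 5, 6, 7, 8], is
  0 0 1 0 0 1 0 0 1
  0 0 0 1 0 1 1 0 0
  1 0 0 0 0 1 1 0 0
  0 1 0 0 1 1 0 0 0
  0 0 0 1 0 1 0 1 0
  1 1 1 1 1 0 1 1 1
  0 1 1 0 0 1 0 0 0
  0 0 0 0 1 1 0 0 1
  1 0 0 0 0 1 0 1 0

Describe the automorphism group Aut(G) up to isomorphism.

Vertex 5 is the unique vertex of degree 8; the remaining 8 vertices each have degree 3 and induce a cycle, so G is the wheel on 9 vertices with hub 5. With the hub fixed, the remaining symmetry is that of the rim cycle C_8, giving the dihedral group D_8.

the dihedral group of order 16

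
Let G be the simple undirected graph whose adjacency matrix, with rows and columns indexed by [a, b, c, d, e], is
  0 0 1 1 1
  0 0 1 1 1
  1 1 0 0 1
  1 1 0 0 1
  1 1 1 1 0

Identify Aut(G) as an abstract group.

D_4

Vertex e is the unique vertex of degree 4; the remaining 4 vertices each have degree 3 and induce a cycle, so G is the wheel on 5 vertices with hub e. With the hub fixed, the remaining symmetry is that of the rim cycle C_4, giving the dihedral group D_4.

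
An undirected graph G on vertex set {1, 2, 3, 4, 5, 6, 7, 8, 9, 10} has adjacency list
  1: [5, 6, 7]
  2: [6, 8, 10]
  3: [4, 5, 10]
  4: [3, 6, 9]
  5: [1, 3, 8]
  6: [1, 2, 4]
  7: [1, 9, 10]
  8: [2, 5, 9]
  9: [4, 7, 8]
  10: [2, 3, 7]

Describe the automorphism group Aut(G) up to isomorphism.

S_5

G is 3-regular on 10 vertices with no triangles and no 4-cycles (girth 5): this is the Petersen graph. It is a classical fact that the Petersen graph has automorphism group S_5 (order 120), arising from its description as the Kneser graph K(5,2).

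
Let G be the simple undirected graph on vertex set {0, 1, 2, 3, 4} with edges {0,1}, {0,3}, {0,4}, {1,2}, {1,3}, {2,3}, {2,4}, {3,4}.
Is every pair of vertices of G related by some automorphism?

Vertex 3 is the only vertex of degree 4, so every automorphism fixes it; G is not vertex-transitive.

No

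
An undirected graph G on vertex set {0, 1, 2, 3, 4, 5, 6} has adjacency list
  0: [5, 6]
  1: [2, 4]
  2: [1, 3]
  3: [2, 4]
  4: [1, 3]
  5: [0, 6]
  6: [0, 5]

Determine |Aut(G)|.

G has two connected components, {1, 2, 3, 4} and {0, 5, 6}; each is 2-regular, so G = C_4 ⊔ C_3. No automorphism exchanges components of different sizes, hence Aut(G) is the direct product D_3 × D_4, order 48.

48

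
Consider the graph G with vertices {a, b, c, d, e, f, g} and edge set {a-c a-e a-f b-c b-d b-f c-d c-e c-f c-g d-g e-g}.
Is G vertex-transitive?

Vertex c is the only vertex of degree 6, so every automorphism fixes it; G is not vertex-transitive.

No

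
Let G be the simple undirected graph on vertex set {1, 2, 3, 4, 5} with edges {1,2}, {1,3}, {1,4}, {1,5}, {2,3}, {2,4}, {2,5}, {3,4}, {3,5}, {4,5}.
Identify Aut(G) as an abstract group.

the symmetric group on 5 letters

All 5 vertices are pairwise adjacent: G = K_5. Every bijection on the vertex set is an automorphism of K_5; hence Aut(K_5) ≅ S_5, order 120.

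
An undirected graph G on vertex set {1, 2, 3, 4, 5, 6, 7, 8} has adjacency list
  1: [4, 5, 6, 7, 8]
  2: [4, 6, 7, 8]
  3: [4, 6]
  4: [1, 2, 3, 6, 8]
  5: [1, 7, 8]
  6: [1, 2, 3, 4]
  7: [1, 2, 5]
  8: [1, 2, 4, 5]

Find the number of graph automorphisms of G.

1

The degree sequence is [5, 4, 2, 5, 3, 4, 3, 4]. Checking the degree-preserving permutations of the vertex set shows that none except the identity preserves every edge, so Aut(G) is trivial.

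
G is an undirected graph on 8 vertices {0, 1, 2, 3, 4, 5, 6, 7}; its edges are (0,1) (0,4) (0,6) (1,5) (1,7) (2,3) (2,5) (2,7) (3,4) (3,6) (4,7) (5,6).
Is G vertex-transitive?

Yes

G is 3-regular and bipartite on 2^3 = 8 vertices with girth 4; it is the hypercube graph Q_3. The symmetry group of the 3-cube is the hyperoctahedral group B_3 = Z_2 ≀ S_3, of order 2^3·3! = 48. Under this action every vertex can be carried to every other, so G is vertex-transitive.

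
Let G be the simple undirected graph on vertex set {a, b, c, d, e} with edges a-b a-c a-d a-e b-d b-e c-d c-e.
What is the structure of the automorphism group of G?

D_4

Vertex a is the unique vertex of degree 4; the remaining 4 vertices each have degree 3 and induce a cycle, so G is the wheel on 5 vertices with hub a. Every automorphism fixes the hub and acts on the rim 4-cycle, so Aut(G) ≅ Aut(C_4) = D_4 of order 8.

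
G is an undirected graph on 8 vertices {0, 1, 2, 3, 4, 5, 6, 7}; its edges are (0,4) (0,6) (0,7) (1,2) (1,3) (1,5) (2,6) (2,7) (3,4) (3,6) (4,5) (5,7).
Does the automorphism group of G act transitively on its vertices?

Yes

G is 3-regular and bipartite on 2^3 = 8 vertices with girth 4; it is the hypercube graph Q_3. Aut(Q_3) consists of the signed permutations of the 3 coordinate axes: 3! permutations times 2^3 sign flips, so |Aut| = 2^3·3! = 48. This group acts transitively on the 8 vertices.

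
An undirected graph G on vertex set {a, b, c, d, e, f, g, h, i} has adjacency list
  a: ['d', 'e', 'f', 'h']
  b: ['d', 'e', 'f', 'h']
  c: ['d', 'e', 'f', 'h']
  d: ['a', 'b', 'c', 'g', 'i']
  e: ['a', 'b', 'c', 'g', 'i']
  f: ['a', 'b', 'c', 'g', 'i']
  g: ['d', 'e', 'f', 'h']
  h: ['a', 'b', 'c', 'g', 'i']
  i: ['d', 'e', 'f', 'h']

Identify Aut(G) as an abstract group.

The vertices split by degree into {d, e, f, h} (degree 5) and {a, b, c, g, i} (degree 4); every edge runs between the two parts, so G is the complete bipartite graph K_{4,5}. The parts have unequal sizes, so no automorphism swaps them; each part is permuted independently, giving S_4 × S_5 of order 4!·5! = 2880.

S_4 × S_5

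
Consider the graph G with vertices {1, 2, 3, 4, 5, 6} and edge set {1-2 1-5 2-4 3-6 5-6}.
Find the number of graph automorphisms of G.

The degree sequence is [2, 2, 1, 1, 2, 2]; the two degree-1 vertices 3 and 4 are the ends of a path, so G = P_6. A path has exactly one nontrivial symmetry — reversal — giving Aut(G) of order 2.

2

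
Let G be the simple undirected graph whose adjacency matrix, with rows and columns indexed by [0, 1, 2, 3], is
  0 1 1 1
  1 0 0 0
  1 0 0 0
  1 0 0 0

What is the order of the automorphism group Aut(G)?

6

Vertex 0 has degree 3 and every other vertex has degree 1, so G is the star K_{1,3} with centre 0. The 3 leaves are pairwise interchangeable while the centre is fixed, giving Aut(G) = S_3.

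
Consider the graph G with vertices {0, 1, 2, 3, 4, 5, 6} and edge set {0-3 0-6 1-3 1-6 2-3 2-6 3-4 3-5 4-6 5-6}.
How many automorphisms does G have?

The vertices split by degree into {3, 6} (degree 5) and {0, 1, 2, 4, 5} (degree 2); every edge runs between the two parts, so G is the complete bipartite graph K_{2,5}. Automorphisms preserve the bipartition setwise (since the parts differ in size) and act as S_5 × S_2 within it; |Aut| = 240.

240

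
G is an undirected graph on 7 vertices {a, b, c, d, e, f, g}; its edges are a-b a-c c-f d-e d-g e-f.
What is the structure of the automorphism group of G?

the cyclic group of order 2

The degree sequence is [2, 1, 2, 2, 2, 2, 1]; the two degree-1 vertices b and g are the ends of a path, so G = P_7. A path has exactly one nontrivial symmetry — reversal — giving Aut(G) of order 2.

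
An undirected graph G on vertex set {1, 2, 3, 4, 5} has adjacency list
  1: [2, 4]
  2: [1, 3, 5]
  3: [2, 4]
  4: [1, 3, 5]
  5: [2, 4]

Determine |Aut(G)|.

12

The vertices split by degree into {2, 4} (degree 3) and {1, 3, 5} (degree 2); every edge runs between the two parts, so G is the complete bipartite graph K_{2,3}. Automorphisms preserve the bipartition setwise (since the parts differ in size) and act as S_2 × S_3 within it; |Aut| = 12.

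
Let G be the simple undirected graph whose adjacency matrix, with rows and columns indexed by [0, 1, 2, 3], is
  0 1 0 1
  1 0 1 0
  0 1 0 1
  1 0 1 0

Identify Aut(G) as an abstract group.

D_4

G is 2-regular and connected on 4 vertices, i.e. the cycle C_4. The automorphisms of the 4-cycle are exactly the symmetries of a regular 4-gon: the dihedral group D_4, |D_4| = 8.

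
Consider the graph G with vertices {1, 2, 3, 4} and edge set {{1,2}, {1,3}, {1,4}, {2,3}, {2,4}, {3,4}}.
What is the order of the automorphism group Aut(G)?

24

Every vertex has degree 3, so G is the complete graph K_4. Any permutation of the 4 vertices preserves K_4, so Aut(K_4) = S_4 of order 4! = 24.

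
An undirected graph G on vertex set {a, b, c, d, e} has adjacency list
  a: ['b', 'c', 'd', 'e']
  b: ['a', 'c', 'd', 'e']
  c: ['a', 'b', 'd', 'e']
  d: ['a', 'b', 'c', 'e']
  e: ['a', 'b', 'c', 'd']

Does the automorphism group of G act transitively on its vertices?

Yes

All 5 vertices are pairwise adjacent: G = K_5. Any permutation of the 5 vertices preserves K_5, so Aut(K_5) = S_5 of order 5! = 120. Under this action every vertex can be carried to every other, so G is vertex-transitive.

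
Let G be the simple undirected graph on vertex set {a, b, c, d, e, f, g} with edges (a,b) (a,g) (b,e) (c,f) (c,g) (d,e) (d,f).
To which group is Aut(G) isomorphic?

D_7

Every vertex has degree 2 and the graph is connected, so G is the 7-cycle C_7. The automorphisms of the 7-cycle are exactly the symmetries of a regular 7-gon: the dihedral group D_7, |D_7| = 14.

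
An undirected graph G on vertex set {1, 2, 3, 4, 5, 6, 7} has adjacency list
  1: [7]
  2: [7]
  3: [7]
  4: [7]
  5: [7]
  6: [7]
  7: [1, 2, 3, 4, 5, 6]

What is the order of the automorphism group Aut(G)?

720

Vertex 7 has degree 6 and every other vertex has degree 1, so G is the star K_{1,6} with centre 7. The 6 leaves are pairwise interchangeable while the centre is fixed, giving Aut(G) = S_6.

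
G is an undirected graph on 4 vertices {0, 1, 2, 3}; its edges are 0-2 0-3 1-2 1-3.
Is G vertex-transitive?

G is 2-regular and bipartite on 2^2 = 4 vertices with girth 4; it is the hypercube graph Q_2. Aut(Q_2) consists of the signed permutations of the 2 coordinate axes: 2! permutations times 2^2 sign flips, so |Aut| = 2^2·2! = 8. This group acts transitively on the 4 vertices.

Yes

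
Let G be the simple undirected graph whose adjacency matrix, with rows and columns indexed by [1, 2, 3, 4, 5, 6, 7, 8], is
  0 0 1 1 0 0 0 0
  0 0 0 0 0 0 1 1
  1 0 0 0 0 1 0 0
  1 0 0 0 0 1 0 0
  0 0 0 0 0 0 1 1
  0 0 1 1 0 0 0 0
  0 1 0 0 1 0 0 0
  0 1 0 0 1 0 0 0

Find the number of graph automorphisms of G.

G has two connected components, {2, 5, 7, 8} and {1, 3, 4, 6}; each is 2-regular, so G = C_4 ⊔ C_4. With two isomorphic components, Aut(G) = Aut(C_4) ≀ S_2 = (D_4 × D_4) ⋊ Z_2: permute each cycle by D_4, then optionally swap the two cycles. Order 2·(2·4)² = 128.

128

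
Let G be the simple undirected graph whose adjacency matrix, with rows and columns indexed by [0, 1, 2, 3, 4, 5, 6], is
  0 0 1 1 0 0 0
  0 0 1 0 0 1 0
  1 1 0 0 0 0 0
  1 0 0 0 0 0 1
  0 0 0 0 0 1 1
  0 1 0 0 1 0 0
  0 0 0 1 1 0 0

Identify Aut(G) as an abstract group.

Every vertex has degree 2 and the graph is connected, so G is the 7-cycle C_7. C_7 has 7 rotations and 7 reflections, so Aut(C_7) ≅ D_7 of order 14.

D_7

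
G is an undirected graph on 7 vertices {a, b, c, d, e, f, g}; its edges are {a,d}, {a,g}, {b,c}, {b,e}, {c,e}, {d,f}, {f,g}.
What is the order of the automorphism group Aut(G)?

G has two connected components, {a, d, f, g} and {b, c, e}; each is 2-regular, so G = C_4 ⊔ C_3. No automorphism exchanges components of different sizes, hence Aut(G) is the direct product D_3 × D_4, order 48.

48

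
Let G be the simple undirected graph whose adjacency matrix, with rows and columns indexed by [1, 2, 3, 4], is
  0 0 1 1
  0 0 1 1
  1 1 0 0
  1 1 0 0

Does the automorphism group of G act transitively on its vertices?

G is 2-regular and bipartite on 2^2 = 4 vertices with girth 4; it is the hypercube graph Q_2. The symmetry group of the 2-cube is the hyperoctahedral group B_2 = Z_2 ≀ S_2, of order 2^2·2! = 8. Under this action every vertex can be carried to every other, so G is vertex-transitive.

Yes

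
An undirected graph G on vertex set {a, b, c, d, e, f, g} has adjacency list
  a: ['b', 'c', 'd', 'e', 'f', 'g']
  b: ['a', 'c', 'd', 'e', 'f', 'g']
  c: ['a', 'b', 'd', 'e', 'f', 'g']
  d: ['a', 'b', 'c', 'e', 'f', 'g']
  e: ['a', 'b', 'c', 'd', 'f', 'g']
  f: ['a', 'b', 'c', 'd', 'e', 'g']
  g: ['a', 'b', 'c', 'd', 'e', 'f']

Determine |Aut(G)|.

All 7 vertices are pairwise adjacent: G = K_7. Every bijection on the vertex set is an automorphism of K_7; hence Aut(K_7) ≅ S_7, order 5040.

5040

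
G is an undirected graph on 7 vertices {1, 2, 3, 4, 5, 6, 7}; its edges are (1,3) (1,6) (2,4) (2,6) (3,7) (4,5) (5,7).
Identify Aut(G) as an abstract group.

Every vertex has degree 2 and the graph is connected, so G is the 7-cycle C_7. The automorphisms of the 7-cycle are exactly the symmetries of a regular 7-gon: the dihedral group D_7, |D_7| = 14.

the dihedral group of order 14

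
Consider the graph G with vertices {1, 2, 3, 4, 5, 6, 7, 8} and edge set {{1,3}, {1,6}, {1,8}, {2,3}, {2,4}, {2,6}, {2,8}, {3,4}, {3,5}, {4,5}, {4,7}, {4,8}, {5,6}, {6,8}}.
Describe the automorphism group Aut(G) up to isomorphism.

{e}

Degrees alone do not determine every vertex (e.g. 1 and 5 both have degree 3), but their neighbour-degree multisets differ: N(1) has degrees [4, 4, 4] while N(5) has degrees [4, 4, 5]. Repeating this refinement separates all vertices, so the only automorphism is the identity.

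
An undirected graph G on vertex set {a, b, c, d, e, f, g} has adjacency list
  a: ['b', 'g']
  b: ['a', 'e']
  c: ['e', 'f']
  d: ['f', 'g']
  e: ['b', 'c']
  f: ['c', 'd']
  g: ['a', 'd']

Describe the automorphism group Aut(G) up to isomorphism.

Every vertex has degree 2 and the graph is connected, so G is the 7-cycle C_7. The automorphisms of the 7-cycle are exactly the symmetries of a regular 7-gon: the dihedral group D_7, |D_7| = 14.

the dihedral group of order 14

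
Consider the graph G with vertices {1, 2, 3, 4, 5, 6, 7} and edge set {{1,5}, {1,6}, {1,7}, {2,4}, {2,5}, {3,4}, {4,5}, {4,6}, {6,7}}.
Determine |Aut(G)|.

1

The degree sequence is [3, 2, 1, 4, 3, 3, 2]. Checking the degree-preserving permutations of the vertex set shows that none except the identity preserves every edge, so Aut(G) is trivial.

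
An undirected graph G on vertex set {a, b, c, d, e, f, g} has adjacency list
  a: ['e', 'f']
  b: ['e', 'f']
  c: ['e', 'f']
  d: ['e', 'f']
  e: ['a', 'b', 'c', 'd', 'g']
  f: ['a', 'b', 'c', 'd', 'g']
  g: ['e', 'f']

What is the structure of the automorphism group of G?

The vertices split by degree into {e, f} (degree 5) and {a, b, c, d, g} (degree 2); every edge runs between the two parts, so G is the complete bipartite graph K_{2,5}. Automorphisms preserve the bipartition setwise (since the parts differ in size) and act as S_2 × S_5 within it; |Aut| = 240.

S_2 × S_5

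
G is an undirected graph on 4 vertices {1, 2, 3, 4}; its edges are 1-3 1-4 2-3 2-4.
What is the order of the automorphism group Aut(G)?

8

G is 2-regular and connected on 4 vertices, i.e. the cycle C_4. C_4 has 4 rotations and 4 reflections, so Aut(C_4) ≅ D_4 of order 8.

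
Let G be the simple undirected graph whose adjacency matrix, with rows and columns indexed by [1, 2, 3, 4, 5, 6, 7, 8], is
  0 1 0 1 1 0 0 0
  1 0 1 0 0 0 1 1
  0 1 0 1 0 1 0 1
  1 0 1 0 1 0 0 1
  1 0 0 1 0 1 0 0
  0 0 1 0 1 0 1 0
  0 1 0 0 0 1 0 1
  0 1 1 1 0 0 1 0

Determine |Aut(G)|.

The degree sequence is [3, 4, 4, 4, 3, 3, 3, 4]. Checking the degree-preserving permutations of the vertex set shows that none except the identity preserves every edge, so Aut(G) is trivial.

1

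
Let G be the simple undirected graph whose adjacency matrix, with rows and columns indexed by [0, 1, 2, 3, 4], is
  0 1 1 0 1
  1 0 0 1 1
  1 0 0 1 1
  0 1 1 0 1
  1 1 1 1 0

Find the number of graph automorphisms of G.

Vertex 4 is the unique vertex of degree 4; the remaining 4 vertices each have degree 3 and induce a cycle, so G is the wheel on 5 vertices with hub 4. Every automorphism fixes the hub and acts on the rim 4-cycle, so Aut(G) ≅ Aut(C_4) = D_4 of order 8.

8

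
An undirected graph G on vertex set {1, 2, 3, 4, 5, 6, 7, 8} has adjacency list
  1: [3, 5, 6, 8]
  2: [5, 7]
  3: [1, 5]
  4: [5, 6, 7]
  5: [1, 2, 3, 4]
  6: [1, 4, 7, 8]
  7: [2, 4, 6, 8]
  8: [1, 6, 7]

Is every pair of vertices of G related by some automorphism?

Automorphisms preserve degree, but G has vertices of degree 2 and vertices of degree 4; no automorphism maps one to the other, so G is not vertex-transitive.

No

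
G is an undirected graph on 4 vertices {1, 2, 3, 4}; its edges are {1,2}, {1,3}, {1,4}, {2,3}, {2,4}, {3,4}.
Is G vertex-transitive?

Yes

Every vertex has degree 3, so G is the complete graph K_4. Every bijection on the vertex set is an automorphism of K_4; hence Aut(K_4) ≅ S_4, order 24. This group acts transitively on the 4 vertices.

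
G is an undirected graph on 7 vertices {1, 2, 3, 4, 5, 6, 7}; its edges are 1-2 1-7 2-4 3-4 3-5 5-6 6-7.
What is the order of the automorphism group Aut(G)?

14

G is 2-regular and connected on 7 vertices, i.e. the cycle C_7. The automorphisms of the 7-cycle are exactly the symmetries of a regular 7-gon: the dihedral group D_7, |D_7| = 14.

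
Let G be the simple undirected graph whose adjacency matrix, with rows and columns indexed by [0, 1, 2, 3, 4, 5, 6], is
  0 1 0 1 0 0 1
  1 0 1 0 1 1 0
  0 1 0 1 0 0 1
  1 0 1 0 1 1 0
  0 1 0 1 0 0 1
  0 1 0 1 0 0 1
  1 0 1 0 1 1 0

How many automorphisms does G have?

The vertices split by degree into {1, 3, 6} (degree 4) and {0, 2, 4, 5} (degree 3); every edge runs between the two parts, so G is the complete bipartite graph K_{3,4}. Automorphisms preserve the bipartition setwise (since the parts differ in size) and act as S_4 × S_3 within it; |Aut| = 144.

144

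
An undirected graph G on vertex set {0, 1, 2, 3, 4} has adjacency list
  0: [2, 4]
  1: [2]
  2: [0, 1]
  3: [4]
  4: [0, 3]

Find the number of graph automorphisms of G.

2

The degree sequence is [2, 1, 2, 1, 2]; the two degree-1 vertices 1 and 3 are the ends of a path, so G = P_5. The only nontrivial automorphism of a path is the end-to-end reflection, so Aut(G) ≅ Z_2.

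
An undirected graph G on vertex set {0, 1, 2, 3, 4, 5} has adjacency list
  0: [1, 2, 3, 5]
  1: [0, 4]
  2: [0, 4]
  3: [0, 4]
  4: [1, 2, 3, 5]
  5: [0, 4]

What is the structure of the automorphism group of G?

The vertices split by degree into {0, 4} (degree 4) and {1, 2, 3, 5} (degree 2); every edge runs between the two parts, so G is the complete bipartite graph K_{2,4}. The parts have unequal sizes, so no automorphism swaps them; each part is permuted independently, giving S_4 × S_2 of order 4!·2! = 48.

S_4 × S_2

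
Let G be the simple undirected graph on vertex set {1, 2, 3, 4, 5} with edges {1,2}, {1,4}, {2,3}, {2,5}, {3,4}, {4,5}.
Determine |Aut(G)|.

12

The vertices split by degree into {2, 4} (degree 3) and {1, 3, 5} (degree 2); every edge runs between the two parts, so G is the complete bipartite graph K_{2,3}. Automorphisms preserve the bipartition setwise (since the parts differ in size) and act as S_2 × S_3 within it; |Aut| = 12.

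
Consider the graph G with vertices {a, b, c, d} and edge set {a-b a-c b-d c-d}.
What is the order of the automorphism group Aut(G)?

G is 2-regular and bipartite with parts {b, c} and {a, d} (each part is independent and every cross-pair is an edge), so G = K_{2,2}. Aut(K_{2,2}) is the wreath product S_2 ≀ Z_2: permute within each part, then optionally swap the parts; |Aut| = 2·(2!)² = 8.

8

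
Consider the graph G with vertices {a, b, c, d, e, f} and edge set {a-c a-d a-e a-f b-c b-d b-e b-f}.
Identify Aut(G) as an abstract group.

The vertices split by degree into {a, b} (degree 4) and {c, d, e, f} (degree 2); every edge runs between the two parts, so G is the complete bipartite graph K_{2,4}. Automorphisms preserve the bipartition setwise (since the parts differ in size) and act as S_2 × S_4 within it; |Aut| = 48.

S_2 × S_4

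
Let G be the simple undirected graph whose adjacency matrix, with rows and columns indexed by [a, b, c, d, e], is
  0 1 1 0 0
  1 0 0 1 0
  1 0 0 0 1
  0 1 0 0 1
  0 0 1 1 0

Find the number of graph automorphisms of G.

10

Every vertex has degree 2 and the graph is connected, so G is the 5-cycle C_5. The automorphisms of the 5-cycle are exactly the symmetries of a regular 5-gon: the dihedral group D_5, |D_5| = 10.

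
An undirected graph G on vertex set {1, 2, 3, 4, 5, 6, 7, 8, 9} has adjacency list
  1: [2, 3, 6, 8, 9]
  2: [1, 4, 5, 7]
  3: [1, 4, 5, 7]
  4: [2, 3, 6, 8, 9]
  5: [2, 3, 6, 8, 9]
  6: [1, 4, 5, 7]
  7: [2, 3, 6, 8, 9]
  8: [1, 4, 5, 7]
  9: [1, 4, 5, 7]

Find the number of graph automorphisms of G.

2880

The vertices split by degree into {1, 4, 5, 7} (degree 5) and {2, 3, 6, 8, 9} (degree 4); every edge runs between the two parts, so G is the complete bipartite graph K_{4,5}. The parts have unequal sizes, so no automorphism swaps them; each part is permuted independently, giving S_4 × S_5 of order 4!·5! = 2880.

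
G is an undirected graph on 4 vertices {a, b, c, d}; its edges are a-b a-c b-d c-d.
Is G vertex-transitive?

Yes

G is 2-regular and connected on 4 vertices, i.e. the cycle C_4. The automorphisms of the 4-cycle are exactly the symmetries of a regular 4-gon: the dihedral group D_4, |D_4| = 8. This group acts transitively on the 4 vertices.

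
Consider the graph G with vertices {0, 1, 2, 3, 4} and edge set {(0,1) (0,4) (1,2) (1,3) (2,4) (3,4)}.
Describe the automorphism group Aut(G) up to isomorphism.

S_2 × S_3

The vertices split by degree into {1, 4} (degree 3) and {0, 2, 3} (degree 2); every edge runs between the two parts, so G is the complete bipartite graph K_{2,3}. The parts have unequal sizes, so no automorphism swaps them; each part is permuted independently, giving S_2 × S_3 of order 2!·3! = 12.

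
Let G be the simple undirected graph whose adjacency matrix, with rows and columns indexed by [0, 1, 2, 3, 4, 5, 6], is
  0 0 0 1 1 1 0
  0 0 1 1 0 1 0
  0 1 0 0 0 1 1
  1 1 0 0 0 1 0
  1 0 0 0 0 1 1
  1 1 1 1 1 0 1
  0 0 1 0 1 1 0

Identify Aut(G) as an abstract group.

the dihedral group of order 12

Vertex 5 is the unique vertex of degree 6; the remaining 6 vertices each have degree 3 and induce a cycle, so G is the wheel on 7 vertices with hub 5. With the hub fixed, the remaining symmetry is that of the rim cycle C_6, giving the dihedral group D_6.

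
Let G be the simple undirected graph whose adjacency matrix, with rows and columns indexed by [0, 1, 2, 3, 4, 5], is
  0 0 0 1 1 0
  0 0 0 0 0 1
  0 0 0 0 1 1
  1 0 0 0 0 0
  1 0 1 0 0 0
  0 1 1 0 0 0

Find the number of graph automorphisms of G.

The degree sequence is [2, 1, 2, 1, 2, 2]; the two degree-1 vertices 1 and 3 are the ends of a path, so G = P_6. A path has exactly one nontrivial symmetry — reversal — giving Aut(G) of order 2.

2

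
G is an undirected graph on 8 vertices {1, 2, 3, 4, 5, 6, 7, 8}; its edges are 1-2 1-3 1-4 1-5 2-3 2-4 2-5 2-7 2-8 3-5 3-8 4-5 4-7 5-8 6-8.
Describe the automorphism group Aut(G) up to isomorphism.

1

The degree sequence is [4, 6, 4, 4, 5, 1, 2, 4]. Checking the degree-preserving permutations of the vertex set shows that none except the identity preserves every edge, so Aut(G) is trivial.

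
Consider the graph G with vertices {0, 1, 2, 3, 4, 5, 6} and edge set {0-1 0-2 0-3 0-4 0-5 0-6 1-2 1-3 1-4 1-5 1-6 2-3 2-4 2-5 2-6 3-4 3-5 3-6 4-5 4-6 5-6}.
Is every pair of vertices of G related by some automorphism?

All 7 vertices are pairwise adjacent: G = K_7. Any permutation of the 7 vertices preserves K_7, so Aut(K_7) = S_7 of order 7! = 5040. This group acts transitively on the 7 vertices.

Yes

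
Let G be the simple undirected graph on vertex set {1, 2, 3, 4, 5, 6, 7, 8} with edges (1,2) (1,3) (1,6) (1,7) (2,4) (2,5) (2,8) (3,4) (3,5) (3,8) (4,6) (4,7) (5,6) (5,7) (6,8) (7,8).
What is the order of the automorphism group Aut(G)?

G is 4-regular and bipartite with parts {1, 4, 5, 8} and {2, 3, 6, 7} (each part is independent and every cross-pair is an edge), so G = K_{4,4}. Aut(K_{4,4}) is the wreath product S_4 ≀ Z_2: permute within each part, then optionally swap the parts; |Aut| = 2·(4!)² = 1152.

1152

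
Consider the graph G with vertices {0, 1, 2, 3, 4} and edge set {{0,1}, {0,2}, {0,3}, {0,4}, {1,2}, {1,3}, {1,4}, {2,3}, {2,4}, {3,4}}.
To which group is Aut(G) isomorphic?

Every vertex has degree 4, so G is the complete graph K_5. Any permutation of the 5 vertices preserves K_5, so Aut(K_5) = S_5 of order 5! = 120.

S_5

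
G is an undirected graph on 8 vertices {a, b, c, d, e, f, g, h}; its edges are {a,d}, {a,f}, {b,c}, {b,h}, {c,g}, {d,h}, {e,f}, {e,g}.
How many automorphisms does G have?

16

Every vertex has degree 2 and the graph is connected, so G is the 8-cycle C_8. The automorphisms of the 8-cycle are exactly the symmetries of a regular 8-gon: the dihedral group D_8, |D_8| = 16.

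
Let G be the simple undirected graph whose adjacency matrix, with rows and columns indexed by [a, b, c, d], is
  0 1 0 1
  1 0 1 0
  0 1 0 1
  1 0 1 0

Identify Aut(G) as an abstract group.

D_4

G is 2-regular and bipartite on 2^2 = 4 vertices with girth 4; it is the hypercube graph Q_2. The symmetry group of the 2-cube is the hyperoctahedral group B_2 = Z_2 ≀ S_2, of order 2^2·2! = 8.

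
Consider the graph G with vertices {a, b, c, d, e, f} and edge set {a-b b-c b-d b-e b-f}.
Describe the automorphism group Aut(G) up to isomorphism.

the symmetric group on 5 letters

Vertex b has degree 5 and every other vertex has degree 1, so G is the star K_{1,5} with centre b. The 5 leaves are pairwise interchangeable while the centre is fixed, giving Aut(G) = S_5.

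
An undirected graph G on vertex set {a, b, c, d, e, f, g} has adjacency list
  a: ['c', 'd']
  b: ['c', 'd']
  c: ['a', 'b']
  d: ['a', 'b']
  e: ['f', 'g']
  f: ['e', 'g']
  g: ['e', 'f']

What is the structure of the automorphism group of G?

D_3 × D_4

G has two connected components, {a, b, c, d} and {e, f, g}; each is 2-regular, so G = C_4 ⊔ C_3. No automorphism exchanges components of different sizes, hence Aut(G) is the direct product D_3 × D_4, order 48.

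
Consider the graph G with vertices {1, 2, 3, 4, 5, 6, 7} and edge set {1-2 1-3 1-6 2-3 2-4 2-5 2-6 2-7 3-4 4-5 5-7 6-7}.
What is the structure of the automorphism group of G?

D_6

Vertex 2 is the unique vertex of degree 6; the remaining 6 vertices each have degree 3 and induce a cycle, so G is the wheel on 7 vertices with hub 2. With the hub fixed, the remaining symmetry is that of the rim cycle C_6, giving the dihedral group D_6.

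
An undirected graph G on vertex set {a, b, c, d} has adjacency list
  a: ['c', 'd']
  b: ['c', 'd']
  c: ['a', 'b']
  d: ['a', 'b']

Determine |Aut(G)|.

Every vertex has degree 2 and the graph is connected, so G is the 4-cycle C_4. The automorphisms of the 4-cycle are exactly the symmetries of a regular 4-gon: the dihedral group D_4, |D_4| = 8.

8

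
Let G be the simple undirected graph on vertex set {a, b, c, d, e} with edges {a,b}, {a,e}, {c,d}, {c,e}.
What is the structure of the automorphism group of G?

C_2

The degree sequence is [2, 1, 2, 1, 2]; the two degree-1 vertices b and d are the ends of a path, so G = P_5. The only nontrivial automorphism of a path is the end-to-end reflection, so Aut(G) ≅ Z_2.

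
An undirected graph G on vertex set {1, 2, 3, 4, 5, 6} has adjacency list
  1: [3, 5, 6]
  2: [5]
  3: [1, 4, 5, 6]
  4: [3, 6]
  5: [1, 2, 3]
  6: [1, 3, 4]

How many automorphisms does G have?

1

Degrees alone do not determine every vertex (e.g. 1 and 5 both have degree 3), but their neighbour-degree multisets differ: N(1) has degrees [3, 3, 4] while N(5) has degrees [1, 3, 4]. Repeating this refinement separates all vertices, so the only automorphism is the identity.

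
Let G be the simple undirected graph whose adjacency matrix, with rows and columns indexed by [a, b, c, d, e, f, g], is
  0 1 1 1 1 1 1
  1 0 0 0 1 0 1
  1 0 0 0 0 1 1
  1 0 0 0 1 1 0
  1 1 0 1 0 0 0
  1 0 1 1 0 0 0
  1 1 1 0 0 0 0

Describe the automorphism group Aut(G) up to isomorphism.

the dihedral group of order 12

Vertex a is the unique vertex of degree 6; the remaining 6 vertices each have degree 3 and induce a cycle, so G is the wheel on 7 vertices with hub a. Every automorphism fixes the hub and acts on the rim 6-cycle, so Aut(G) ≅ Aut(C_6) = D_6 of order 12.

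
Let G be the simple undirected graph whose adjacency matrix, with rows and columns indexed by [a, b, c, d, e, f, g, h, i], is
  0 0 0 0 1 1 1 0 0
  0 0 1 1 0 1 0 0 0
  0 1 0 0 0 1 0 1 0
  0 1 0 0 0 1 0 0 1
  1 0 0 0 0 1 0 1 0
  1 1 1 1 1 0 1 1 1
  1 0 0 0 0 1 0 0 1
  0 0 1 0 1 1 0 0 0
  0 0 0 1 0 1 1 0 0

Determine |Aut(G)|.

Vertex f is the unique vertex of degree 8; the remaining 8 vertices each have degree 3 and induce a cycle, so G is the wheel on 9 vertices with hub f. With the hub fixed, the remaining symmetry is that of the rim cycle C_8, giving the dihedral group D_8.

16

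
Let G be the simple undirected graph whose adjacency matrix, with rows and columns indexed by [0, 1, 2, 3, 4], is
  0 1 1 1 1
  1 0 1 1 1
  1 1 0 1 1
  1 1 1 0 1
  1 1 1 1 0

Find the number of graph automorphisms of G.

All 5 vertices are pairwise adjacent: G = K_5. Every bijection on the vertex set is an automorphism of K_5; hence Aut(K_5) ≅ S_5, order 120.

120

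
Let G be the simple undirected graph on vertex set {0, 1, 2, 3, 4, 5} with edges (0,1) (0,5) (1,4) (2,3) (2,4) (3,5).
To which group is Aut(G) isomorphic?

Every vertex has degree 2 and the graph is connected, so G is the 6-cycle C_6. C_6 has 6 rotations and 6 reflections, so Aut(C_6) ≅ D_6 of order 12.

D_6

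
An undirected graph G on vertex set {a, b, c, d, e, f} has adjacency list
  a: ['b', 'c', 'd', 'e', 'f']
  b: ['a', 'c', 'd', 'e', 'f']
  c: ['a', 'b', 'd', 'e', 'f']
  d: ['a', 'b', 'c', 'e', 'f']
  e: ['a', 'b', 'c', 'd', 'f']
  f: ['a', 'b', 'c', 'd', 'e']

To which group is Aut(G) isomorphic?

Every vertex has degree 5, so G is the complete graph K_6. Any permutation of the 6 vertices preserves K_6, so Aut(K_6) = S_6 of order 6! = 720.

S_6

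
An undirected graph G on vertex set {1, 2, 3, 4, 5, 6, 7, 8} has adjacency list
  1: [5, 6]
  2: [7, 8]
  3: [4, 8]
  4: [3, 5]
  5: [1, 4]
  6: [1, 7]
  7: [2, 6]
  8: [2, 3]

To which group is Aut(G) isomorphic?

the dihedral group of order 16

G is 2-regular and connected on 8 vertices, i.e. the cycle C_8. The automorphisms of the 8-cycle are exactly the symmetries of a regular 8-gon: the dihedral group D_8, |D_8| = 16.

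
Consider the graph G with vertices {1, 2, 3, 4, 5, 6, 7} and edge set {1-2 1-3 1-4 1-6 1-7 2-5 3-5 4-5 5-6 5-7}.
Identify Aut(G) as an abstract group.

The vertices split by degree into {1, 5} (degree 5) and {2, 3, 4, 6, 7} (degree 2); every edge runs between the two parts, so G is the complete bipartite graph K_{2,5}. Automorphisms preserve the bipartition setwise (since the parts differ in size) and act as S_2 × S_5 within it; |Aut| = 240.

S_2 × S_5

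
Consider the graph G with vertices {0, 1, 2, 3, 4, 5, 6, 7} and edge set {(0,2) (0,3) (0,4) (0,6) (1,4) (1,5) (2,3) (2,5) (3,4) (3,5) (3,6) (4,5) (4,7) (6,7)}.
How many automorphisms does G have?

Degrees alone do not determine every vertex (e.g. 0 and 5 both have degree 4), but their neighbour-degree multisets differ: N(0) has degrees [3, 3, 5, 5] while N(5) has degrees [2, 3, 5, 5]. Repeating this refinement separates all vertices, so the only automorphism is the identity.

1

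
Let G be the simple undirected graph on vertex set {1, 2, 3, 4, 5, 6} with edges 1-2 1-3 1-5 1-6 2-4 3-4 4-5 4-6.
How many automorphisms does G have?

48

The vertices split by degree into {1, 4} (degree 4) and {2, 3, 5, 6} (degree 2); every edge runs between the two parts, so G is the complete bipartite graph K_{2,4}. The parts have unequal sizes, so no automorphism swaps them; each part is permuted independently, giving S_2 × S_4 of order 2!·4! = 48.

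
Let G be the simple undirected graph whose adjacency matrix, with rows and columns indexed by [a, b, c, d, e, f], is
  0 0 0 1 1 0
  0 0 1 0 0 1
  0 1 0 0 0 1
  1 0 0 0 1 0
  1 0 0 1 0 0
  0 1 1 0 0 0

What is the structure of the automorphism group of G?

G has two connected components, {a, d, e} and {b, c, f}; each is 2-regular, so G = C_3 ⊔ C_3. With two isomorphic components, Aut(G) = Aut(C_3) ≀ S_2 = (D_3 × D_3) ⋊ Z_2: permute each cycle by D_3, then optionally swap the two cycles. Order 2·(2·3)² = 72.

D_3 ≀ Z_2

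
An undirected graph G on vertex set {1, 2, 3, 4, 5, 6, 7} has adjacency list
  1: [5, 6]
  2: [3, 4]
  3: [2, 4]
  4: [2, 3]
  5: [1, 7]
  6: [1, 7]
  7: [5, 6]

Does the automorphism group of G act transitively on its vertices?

G has two connected components, {1, 5, 6, 7} and {2, 3, 4}; each is 2-regular, so G = C_4 ⊔ C_3. The orbit of 1 under Aut(G) is {1, 5, 6, 7}, which does not contain 2, so G is not vertex-transitive.

No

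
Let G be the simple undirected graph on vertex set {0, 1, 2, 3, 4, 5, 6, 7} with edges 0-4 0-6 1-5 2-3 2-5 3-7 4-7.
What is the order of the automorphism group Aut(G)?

The degree sequence is [2, 1, 2, 2, 2, 2, 1, 2]; the two degree-1 vertices 1 and 6 are the ends of a path, so G = P_8. A path has exactly one nontrivial symmetry — reversal — giving Aut(G) of order 2.

2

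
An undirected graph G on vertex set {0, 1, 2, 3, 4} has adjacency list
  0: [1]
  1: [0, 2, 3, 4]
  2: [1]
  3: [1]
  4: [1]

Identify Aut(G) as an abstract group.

the symmetric group on 4 letters

Vertex 1 has degree 4 and every other vertex has degree 1, so G is the star K_{1,4} with centre 1. The 4 leaves are pairwise interchangeable while the centre is fixed, giving Aut(G) = S_4.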